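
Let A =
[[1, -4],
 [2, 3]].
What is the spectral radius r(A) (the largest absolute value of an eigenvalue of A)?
r(A) = sqrt(11) ≈ 3.3166

The eigenvalues of A are the roots of its characteristic polynomial. With M = A (coefficients from the trace and determinant):
  p(λ) = det(λ I - M) = λ^2 - 4λ + 11.
For λ^2 - 4λ + 11 the discriminant is -28. It is negative, so the roots are the complex-conjugate pair λ = 2 ± (sqrt(28)/2) i ≈ 2 ± 2.6458i. For a conjugate pair the product of the roots equals the constant term, so |λ|^2 = 11 and |λ| = sqrt(11) ≈ 3.3166.
Thus the eigenvalues (to 4 decimals) are 2 ± 2.6458i (modulus 3.3166). The spectral radius is the largest modulus: r(A) = sqrt(11) ≈ 3.3166. (Cross-check: r(A) ≤ ||A||_2 ≈ 5.0198; equality holds whenever A is normal, though it can also hold for some non-normal A.)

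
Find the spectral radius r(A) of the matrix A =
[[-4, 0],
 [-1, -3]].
r(A) = 4

The eigenvalues of A are the roots of its characteristic polynomial. With M = A (coefficients from the trace and determinant):
  p(λ) = det(λ I - M) = λ^2 + 7λ + 12.
For λ^2 + 7λ + 12 the discriminant is 1. It is a perfect square (1^2), so the roots are rational: λ = (-7 ± 1)/2 = -3, -4.
Thus the eigenvalues (to 4 decimals) are -3 (modulus 3); -4 (modulus 4). The spectral radius is the largest modulus: r(A) = 4. (Cross-check: r(A) ≤ ||A||_2 ≈ 4.2426; equality holds whenever A is normal, though it can also hold for some non-normal A.)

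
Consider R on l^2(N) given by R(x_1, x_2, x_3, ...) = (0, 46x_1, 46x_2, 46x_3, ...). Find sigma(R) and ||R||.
sigma(R) = closed disk {z in C : |z| ≤ 46}; ||R|| = 46

Note R = 46·U where U is the unit right shift (U x)_k = x_{k-1} (with x_0 := 0); so ||R|| = 46||U|| and sigma(R) = 46·sigma(U). ||R x||^2 = sum_{k≥1} |46x_k|^2 = 2116||x||^2, so ||R|| = 46 and sigma(R) ⊂ {|z| ≤ 46}. For any |lambda| < 46, the equation (R - lambda I) x = 0 forces x_1 = 0, then 46x_k = lambda x_{k+1} ⇒ x = 0, so R has no eigenvalues. But (R - lambda I) is not surjective for |lambda| < 46: solving (R - lambda I) x = e_1 would require x_n proportional to (lambda/46)^(-n), which is not in l^2. So every |lambda| < 46 lies in the residual spectrum. The boundary |lambda| = 46 is in the approximate point spectrum (the spectrum is closed). Hence sigma(R) is the closed disk of radius 46.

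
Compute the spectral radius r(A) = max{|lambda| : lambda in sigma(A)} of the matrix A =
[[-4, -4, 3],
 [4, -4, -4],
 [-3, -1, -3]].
r(A) ≈ 5.715

The eigenvalues of A are the roots of its characteristic polynomial. With M = A (coefficients from the trace, the sum of principal 2x2 minors, and det A):
  p(λ) = det(λ I - M) = λ^3 + 11λ^2 + 61λ + 176.
No integer candidate from the rational root theorem (±divisors of 176) is a root, so the roots are irrational. The cubic discriminant is Δ = -105331 < 0, so there is one real root and a complex-conjugate pair. p(-6) = -10 and p(-5) = 21 have opposite signs, so a root lies in (-6, -5); Newton's method refines it to λ ≈ -5.715. Dividing out (λ - (-5.715)) leaves approximately λ^2 + 5.285λ + 30.7962. For λ^2 + 5.285λ + 30.7962 the discriminant is -95.2535. It is negative, so the remaining roots are the complex-conjugate pair λ ≈ -2.6425 ± 4.8799i. Their product equals the constant term, so |λ|^2 ≈ 30.7962 and |λ| ≈ 5.5494.
Thus the eigenvalues (to 4 decimals) are -5.715 (modulus 5.715); -2.6425 ± 4.8799i (modulus 5.5494). The spectral radius is the largest modulus: r(A) ≈ 5.715. (Cross-check: r(A) ≤ ||A||_2 ≈ 7.5517; equality holds whenever A is normal, though it can also hold for some non-normal A.)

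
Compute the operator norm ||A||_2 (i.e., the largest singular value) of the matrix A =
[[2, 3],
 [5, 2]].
||A||_2 = sqrt((42 + sqrt(1280))/2) ≈ 6.2361 (= sqrt(largest eigenvalue of A^T A))

||A||_2 = sigma_max(A) = sqrt(lambda_max(A^T A)). Form the symmetric matrix M = A^T A =
[[29, 16],
 [16, 13]].
Its characteristic polynomial (trace, determinant of M give the coefficients) is
  p(λ) = det(λ I - M) = λ^2 - 42λ + 121.
For λ^2 - 42λ + 121 the discriminant is 1280. It is nonnegative but not a perfect square, so the roots are real and irrational: λ = (42 ± sqrt(1280))/2 ≈ 38.8885, 3.1115.
So the eigenvalues of A^T A are ≈ 3.1115, 38.8885 (all ≥ 0, as they must be for A^T A). The largest is λ_max = (42 + sqrt(1280))/2 ≈ 38.8885, hence ||A||_2 = sqrt(λ_max) = sqrt((42 + sqrt(1280))/2) ≈ 6.2361.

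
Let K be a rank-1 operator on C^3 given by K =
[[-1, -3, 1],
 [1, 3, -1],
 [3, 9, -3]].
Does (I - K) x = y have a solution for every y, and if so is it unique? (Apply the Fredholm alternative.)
(I - K) is invertible (det(I - K) = 2 ≠ 0), so for every y in C^3 the equation (I - K) x = y has a unique solution.

K has rank 1, so it is an outer product K = u v^T: every row of K is a multiple of one row vector. Reading off the entries, u = (1, -1, -3) and v = (-1, -3, 1) (row i of K equals u_i·v^T). A rank-one matrix u v^T satisfies K u = u (v·u) and kills the (2)-dimensional subspace v^⊥, so its characteristic polynomial is lambda^2 (lambda - v·u) with v·u = tr K = -1. Hence the eigenvalues of I - K are 1 (multiplicity 2) and 1 - (-1) = 2, so det(I - K) = 2. (Direct check: I - K =
[[2, 3, -1],
 [-1, -2, 1],
 [-3, -9, 4]]
has determinant 2.) The finite-dimensional Fredholm alternative says: either (I - K) is invertible, or ker(I - K) ≠ {0} and then range(I - K) = ker((I - K)^*)^⊥, with dim ker(I - K) = dim ker((I - K)^*). Since det(I - K) ≠ 0, 1 is not an eigenvalue of K and ker(I - K) = {0}, so we are in the first case: for every y there is a unique x = (I - K)^(-1) y. Explicitly, by the Sherman–Morrison formula, (I - u v^T)^(-1) = I + u v^T/(1 - v·u), i.e. (I - K)^(-1) = I + K/(2).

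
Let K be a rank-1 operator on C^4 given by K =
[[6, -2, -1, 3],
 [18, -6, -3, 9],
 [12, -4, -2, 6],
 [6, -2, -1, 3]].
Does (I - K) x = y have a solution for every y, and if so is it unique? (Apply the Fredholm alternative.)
(I - K) is singular (det(I - K) = 0, i.e. 1 ∈ sigma(K)). (I - K) x = y is solvable iff y ⊥ ker((I - K)^*) = span{(6, -2, -1, 3)}, i.e. iff 6y_1 - 2y_2 - y_3 + 3y_4 = 0. When solvable, the solutions are x = y + c·(1, 3, 2, 1), c arbitrary (ker(I - K) = span{(1, 3, 2, 1)}, dimension 1).

K has rank 1, so it is an outer product K = u v^T: every row of K is a multiple of one row vector. Reading off the entries, u = (1, 3, 2, 1) and v = (6, -2, -1, 3) (row i of K equals u_i·v^T). A rank-one matrix u v^T satisfies K u = u (v·u) and kills the (3)-dimensional subspace v^⊥, so its characteristic polynomial is lambda^3 (lambda - v·u) with v·u = tr K = 1. Hence the eigenvalues of I - K are 1 (multiplicity 3) and 1 - (1) = 0, so det(I - K) = 0. (Direct check: I - K =
[[-5, 2, 1, -3],
 [-18, 7, 3, -9],
 [-12, 4, 3, -6],
 [-6, 2, 1, -2]]
has determinant 0.) So 1 is an eigenvalue of K and (I - K) is not invertible. The finite-dimensional Fredholm alternative says: either (I - K) is invertible, or ker(I - K) ≠ {0} and then range(I - K) = ker((I - K)^*)^⊥, with dim ker(I - K) = dim ker((I - K)^*). We are in the second case, so we need both kernels. Kernel of I - K: (I - K) u = u - u (v·u) = u - u = 0, so ker(I - K) = span{u} = span{(1, 3, 2, 1)} (it is exactly 1-dimensional because rank(I - K) = 3). Kernel of the adjoint: K is real, so (I - K)^* = I - K^T = I - v u^T, and (I - v u^T) v = v - v (u·v) = 0; hence ker((I - K)^*) = span{v} = span{(6, -2, -1, 3)}. Therefore (I - K) x = y is solvable iff <y, v> = 0, i.e. iff 6y_1 - 2y_2 - y_3 + 3y_4 = 0. When this holds, K y = u (v·y) = 0, so (I - K) y = y and x = y is a particular solution; the full solution set is the line x = y + c·u = y + c·(1, 3, 2, 1), c ∈ C.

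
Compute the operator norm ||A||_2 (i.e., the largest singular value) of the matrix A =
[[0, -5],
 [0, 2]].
||A||_2 = sqrt(29) ≈ 5.3852 (= sqrt(largest eigenvalue of A^T A))

||A||_2 = sigma_max(A) = sqrt(lambda_max(A^T A)). Form the symmetric matrix M = A^T A =
[[0, 0],
 [0, 29]].
Its characteristic polynomial (trace, determinant of M give the coefficients) is
  p(λ) = det(λ I - M) = λ^2 - 29λ.
For λ^2 - 29λ the discriminant is 841. It is a perfect square (29^2), so the roots are rational: λ = (29 ± 29)/2 = 29, 0.
So the eigenvalues of A^T A are ≈ 0, 29 (all ≥ 0, as they must be for A^T A). The largest is λ_max = 29, hence ||A||_2 = sqrt(λ_max) = sqrt(29) ≈ 5.3852.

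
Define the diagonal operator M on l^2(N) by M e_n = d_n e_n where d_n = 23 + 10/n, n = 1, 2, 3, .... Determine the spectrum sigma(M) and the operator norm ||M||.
sigma(M) = {23 + 10/n : n ≥ 1} ∪ {23}; ||M|| = 33

A bounded diagonal operator on l^2 with diagonal entries d_n has spectrum equal to the closure of {d_n : n ≥ 1}: every d_n is an eigenvalue (with eigenvector e_n), so {d_n} ⊂ sigma(M); the spectrum is closed, so its closure is too; and for lambda not in the closure, (M - lambda I) has bounded inverse (the diagonal entries 1/(d_n - lambda) are bounded). For our sequence d_n = 23 + 10/n, n = 1, 2, 3, ...:
  - {d_n} = {23 + 10/n : n ≥ 1}; the only limit point is 23
  - closure = {23 + 10/n : n ≥ 1} ∪ {23}
For the norm: a diagonal operator has ||M|| = sup_n |d_n|. Here d_n = 23 + 10/n is positive and decreasing, so sup_n |d_n| = d_1 = 23 + 10 = 33. So ||M|| = 33.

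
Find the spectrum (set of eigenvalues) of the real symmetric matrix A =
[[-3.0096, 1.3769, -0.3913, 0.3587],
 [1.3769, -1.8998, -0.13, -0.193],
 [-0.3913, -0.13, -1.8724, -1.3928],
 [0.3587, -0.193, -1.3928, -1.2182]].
sigma(A) ≈ {-4, -3, -1, 0}

A is real symmetric, so its spectrum consists of real eigenvalues. Expanding the characteristic polynomial of the displayed matrix gives
  det(λ I - A) = p(λ) = λ^4 + (8)λ^3 + (19)λ^2 + (12)λ + (0).
Solving p(λ) = 0 yields eigenvalues ≈ -4, -3, -1, 0. (A is shown rounded to 4 decimals, so these recover the underlying integer eigenvalues to within that precision.)
Verification: the trace of A = -8 equals the sum of eigenvalues -8, and det(A) ≈ -0.0008 matches the eigenvalue product 0.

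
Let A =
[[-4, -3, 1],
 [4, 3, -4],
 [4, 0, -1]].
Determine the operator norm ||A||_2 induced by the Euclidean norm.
||A||_2 = sqrt((81 + sqrt(4833))/2) ≈ 8.6752 (= sqrt(largest eigenvalue of A^T A))

||A||_2 = sigma_max(A) = sqrt(lambda_max(A^T A)). Form the symmetric matrix M = A^T A =
[[48, 24, -24],
 [24, 18, -15],
 [-24, -15, 18]].
Its characteristic polynomial (trace, sum of principal 2x2 minors, determinant of M give the coefficients) is
  p(λ) = det(λ I - M) = λ^3 - 84λ^2 + 675λ - 1296.
By the rational root theorem any rational root is an integer divisor of 1296. Testing λ = 3: p(3) = 27 - 756 + 2025 - 1296 = 0, so λ = 3 is a root. Dividing out (λ - 3) leaves p(λ) = (λ - 3)(λ^2 - 81λ + 432). For λ^2 - 81λ + 432 the discriminant is 4833. It is nonnegative but not a perfect square, so the roots are real and irrational: λ = (81 ± sqrt(4833))/2 ≈ 75.2599, 5.7401.
So the eigenvalues of A^T A are ≈ 3, 5.7401, 75.2599 (all ≥ 0, as they must be for A^T A). The largest is λ_max = (81 + sqrt(4833))/2 ≈ 75.2599, hence ||A||_2 = sqrt(λ_max) = sqrt((81 + sqrt(4833))/2) ≈ 8.6752.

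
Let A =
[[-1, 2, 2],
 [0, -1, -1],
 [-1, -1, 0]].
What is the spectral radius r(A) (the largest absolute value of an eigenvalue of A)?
r(A) ≈ 1.6826

The eigenvalues of A are the roots of its characteristic polynomial. With M = A (coefficients from the trace, the sum of principal 2x2 minors, and det A):
  p(λ) = det(λ I - M) = λ^3 + 2λ^2 + 2λ - 1.
No integer candidate from the rational root theorem (±divisors of 1) is a root, so the roots are irrational. The cubic discriminant is Δ = -83 < 0, so there is one real root and a complex-conjugate pair. p(0) = -1 and p(1) = 4 have opposite signs, so a root lies in (0, 1); Newton's method refines it to λ ≈ 0.3532. Dividing out (λ - (0.3532)) leaves approximately λ^2 + 2.3532λ + 2.8312. For λ^2 + 2.3532λ + 2.8312 the discriminant is -5.7871. It is negative, so the remaining roots are the complex-conjugate pair λ ≈ -1.1766 ± 1.2028i. Their product equals the constant term, so |λ|^2 ≈ 2.8312 and |λ| ≈ 1.6826.
Thus the eigenvalues (to 4 decimals) are 0.3532 (modulus 0.3532); -1.1766 ± 1.2028i (modulus 1.6826). The spectral radius is the largest modulus: r(A) ≈ 1.6826. (Cross-check: r(A) ≤ ||A||_2 ≈ 3.3181; equality holds whenever A is normal, though it can also hold for some non-normal A.)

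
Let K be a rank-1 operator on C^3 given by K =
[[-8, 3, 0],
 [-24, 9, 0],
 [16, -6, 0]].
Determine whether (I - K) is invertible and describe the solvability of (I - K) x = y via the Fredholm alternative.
(I - K) is singular (det(I - K) = 0, i.e. 1 ∈ sigma(K)). (I - K) x = y is solvable iff y ⊥ ker((I - K)^*) = span{(-8, 3, 0)}, i.e. iff -8y_1 + 3y_2 = 0. When solvable, the solutions are x = y + c·(1, 3, -2), c arbitrary (ker(I - K) = span{(1, 3, -2)}, dimension 1).

K has rank 1, so it is an outer product K = u v^T: every row of K is a multiple of one row vector. Reading off the entries, u = (1, 3, -2) and v = (-8, 3, 0) (row i of K equals u_i·v^T). A rank-one matrix u v^T satisfies K u = u (v·u) and kills the (2)-dimensional subspace v^⊥, so its characteristic polynomial is lambda^2 (lambda - v·u) with v·u = tr K = 1. Hence the eigenvalues of I - K are 1 (multiplicity 2) and 1 - (1) = 0, so det(I - K) = 0. (Direct check: I - K =
[[9, -3, 0],
 [24, -8, 0],
 [-16, 6, 1]]
has determinant 0.) So 1 is an eigenvalue of K and (I - K) is not invertible. The finite-dimensional Fredholm alternative says: either (I - K) is invertible, or ker(I - K) ≠ {0} and then range(I - K) = ker((I - K)^*)^⊥, with dim ker(I - K) = dim ker((I - K)^*). We are in the second case, so we need both kernels. Kernel of I - K: (I - K) u = u - u (v·u) = u - u = 0, so ker(I - K) = span{u} = span{(1, 3, -2)} (it is exactly 1-dimensional because rank(I - K) = 2). Kernel of the adjoint: K is real, so (I - K)^* = I - K^T = I - v u^T, and (I - v u^T) v = v - v (u·v) = 0; hence ker((I - K)^*) = span{v} = span{(-8, 3, 0)}. Therefore (I - K) x = y is solvable iff <y, v> = 0, i.e. iff -8y_1 + 3y_2 = 0. When this holds, K y = u (v·y) = 0, so (I - K) y = y and x = y is a particular solution; the full solution set is the line x = y + c·u = y + c·(1, 3, -2), c ∈ C.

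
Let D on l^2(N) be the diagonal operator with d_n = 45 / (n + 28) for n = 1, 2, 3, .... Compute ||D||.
||D|| = 45/29 (attained at n = 1)

For D diagonal, ||D|| = sup_n |d_n| = sup_n 45/(n + 28). This is positive and strictly decreasing in n, so the supremum is attained at n = 1: d_1 = 45/(1 + 28) = 45/29. Hence ||D|| = 45/29.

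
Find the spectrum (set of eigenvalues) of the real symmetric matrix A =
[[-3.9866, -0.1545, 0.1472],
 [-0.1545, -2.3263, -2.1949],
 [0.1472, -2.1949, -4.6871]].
sigma(A) ≈ {-6, -4, -1}

A is real symmetric, so its spectrum consists of real eigenvalues. Expanding the characteristic polynomial of the displayed matrix gives
  det(λ I - A) = p(λ) = λ^3 + (11)λ^2 + (34)λ + (24).
Solving p(λ) = 0 yields eigenvalues ≈ -6, -4, -1. (A is shown rounded to 4 decimals, so these recover the underlying integer eigenvalues to within that precision.)
Verification: the trace of A = -11 equals the sum of eigenvalues -11, and det(A) ≈ -24.0004 matches the eigenvalue product -24.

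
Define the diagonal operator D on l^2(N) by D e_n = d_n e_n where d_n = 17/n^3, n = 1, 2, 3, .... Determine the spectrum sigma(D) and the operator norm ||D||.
sigma(D) = {17/n^3 : n ≥ 1} ∪ {0}; ||D|| = 17

A bounded diagonal operator on l^2 with diagonal entries d_n has spectrum equal to the closure of {d_n : n ≥ 1}: every d_n is an eigenvalue (with eigenvector e_n), so {d_n} ⊂ sigma(D); the spectrum is closed, so its closure is too; and for lambda not in the closure, (D - lambda I) has bounded inverse (the diagonal entries 1/(d_n - lambda) are bounded). For our sequence d_n = 17/n^3, n = 1, 2, 3, ...:
  - {d_n} = {17/n^3 : n ≥ 1}; the only limit point is 0
  - closure = {17/n^3 : n ≥ 1} ∪ {0}
For the norm: a diagonal operator has ||D|| = sup_n |d_n|. Here d_n = 17/n^3 is positive and decreasing, so sup_n |d_n| = d_1 = 17. So ||D|| = 17.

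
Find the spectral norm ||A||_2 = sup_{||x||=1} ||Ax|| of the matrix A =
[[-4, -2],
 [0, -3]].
||A||_2 = sqrt((29 + sqrt(265))/2) ≈ 4.7581 (= sqrt(largest eigenvalue of A^T A))

||A||_2 = sigma_max(A) = sqrt(lambda_max(A^T A)). Form the symmetric matrix M = A^T A =
[[16, 8],
 [8, 13]].
Its characteristic polynomial (trace, determinant of M give the coefficients) is
  p(λ) = det(λ I - M) = λ^2 - 29λ + 144.
For λ^2 - 29λ + 144 the discriminant is 265. It is nonnegative but not a perfect square, so the roots are real and irrational: λ = (29 ± sqrt(265))/2 ≈ 22.6394, 6.3606.
So the eigenvalues of A^T A are ≈ 6.3606, 22.6394 (all ≥ 0, as they must be for A^T A). The largest is λ_max = (29 + sqrt(265))/2 ≈ 22.6394, hence ||A||_2 = sqrt(λ_max) = sqrt((29 + sqrt(265))/2) ≈ 4.7581.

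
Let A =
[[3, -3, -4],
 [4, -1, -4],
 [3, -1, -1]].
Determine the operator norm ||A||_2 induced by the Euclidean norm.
||A||_2 ≈ 8.5585 (= sqrt(largest eigenvalue of A^T A))

||A||_2 = sigma_max(A) = sqrt(lambda_max(A^T A)). Form the symmetric matrix M = A^T A =
[[34, -16, -31],
 [-16, 11, 17],
 [-31, 17, 33]].
Its characteristic polynomial (trace, sum of principal 2x2 minors, determinant of M give the coefficients) is
  p(λ) = det(λ I - M) = λ^3 - 78λ^2 + 353λ - 361.
No integer candidate from the rational root theorem (±divisors of 361) is a root, so the roots are irrational. The cubic discriminant is Δ = 72317425 > 0, so there are three distinct real roots. p(1) = -85 and p(2) = 41 have opposite signs, so a root lies in (1, 2); Newton's method refines it to λ ≈ 1.5293. p(3) = 23 and p(4) = -133 have opposite signs, so a root lies in (3, 4); Newton's method refines it to λ ≈ 3.2226. p(73) = -1237 and p(74) = 3857 have opposite signs, so a root lies in (73, 74); Newton's method refines it to λ ≈ 73.248. Check (Vieta): the three roots sum to 78, matching tr M = 78.
So the eigenvalues of A^T A are ≈ 1.5293, 3.2226, 73.248 (all ≥ 0, as they must be for A^T A). The largest is λ_max ≈ 73.248, hence ||A||_2 = sqrt(λ_max) ≈ 8.5585.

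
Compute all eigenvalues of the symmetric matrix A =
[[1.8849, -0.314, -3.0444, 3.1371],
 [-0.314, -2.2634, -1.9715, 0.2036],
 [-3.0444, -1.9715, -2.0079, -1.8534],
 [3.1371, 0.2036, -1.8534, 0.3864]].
sigma(A) ≈ {-5, -2, -1, 6}

A is real symmetric, so its spectrum consists of real eigenvalues. Expanding the characteristic polynomial of the displayed matrix gives
  det(λ I - A) = p(λ) = λ^4 + (2)λ^3 + (-31)λ^2 + (-92)λ + (-60).
Solving p(λ) = 0 yields eigenvalues ≈ -5, -2, -1, 6. (A is shown rounded to 4 decimals, so these recover the underlying integer eigenvalues to within that precision.)
Verification: the trace of A = -2 equals the sum of eigenvalues -2, and det(A) ≈ -60.0006 matches the eigenvalue product -60.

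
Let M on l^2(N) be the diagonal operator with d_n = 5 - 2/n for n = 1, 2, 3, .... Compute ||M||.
||M|| = 5

For a diagonal operator on l^2 with entries d_n, ||M|| = sup_n |d_n|. Here d_1 = 3, d_2 = 4, ..., and d_n = 5 - 2/n increases monotonically toward 5. All terms lie in [3, 5), so |d_n| = d_n and the supremum is the limit 5, which is not attained by any individual d_n. Hence ||M|| = 5.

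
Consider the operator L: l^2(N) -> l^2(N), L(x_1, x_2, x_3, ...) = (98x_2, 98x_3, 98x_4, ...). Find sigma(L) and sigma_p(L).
sigma(L) = closed disk {z in C : |z| ≤ 98}; sigma_p(L) = open disk {z in C : |z| < 98}

Note L = 98·V where V is the unit left shift (V x)_k = x_{k+1}; so sigma(L) = 98·sigma(V) and ||L|| = 98||V||. ||L x||^2 = 9604sum_{k≥2} |x_k|^2 ≤ 9604||x||^2, with equality on {x : x_1 = 0}, so ||L|| = 98. For any lambda with |lambda| < 98, set r = lambda/98 (|r| < 1); the vector x = (1, r, r^2, ...) is in l^2 and satisfies L x = 98(r, r^2, ...) = lambda x, so lambda is an eigenvalue. On the boundary |lambda| = 98 the geometric series diverges, so no l^2 eigenvector exists, but these lambda lie in the approximate point spectrum. Hence sigma(L) is the closed disk of radius 98 and sigma_p(L) is the open disk.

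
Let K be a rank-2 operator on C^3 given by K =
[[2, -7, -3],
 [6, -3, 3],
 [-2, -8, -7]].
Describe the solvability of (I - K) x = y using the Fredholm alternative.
(I - K) is invertible (det(I - K) = 70 ≠ 0), so for every y in C^3 the equation (I - K) x = y has a unique solution.

K has rank 2 and factors as K = U V^T = u1 v1^T + u2 v2^T with u1 = (-2, 0, -3), v1 = (2, 2, 3), u2 = (-3, -3, -2), v2 = (-2, 1, -1) (multiplying out reproduces the displayed K). The nonzero eigenvalues of U V^T coincide with those of the 2 x 2 matrix G = V^T U = [[v1·u1, v1·u2], [v2·u1, v2·u2]] = [[-13, -18], [7, 5]], and by the Sylvester determinant identity det(I_3 - U V^T) = det(I_2 - V^T U) = det([[14, 18], [-7, -4]]) = (14)(-4) - (18)(-7) = 70. (Direct check: I - K =
[[-1, 7, 3],
 [-6, 4, -3],
 [2, 8, 8]]
has determinant 70.) The finite-dimensional Fredholm alternative says: either (I - K) is invertible, or ker(I - K) ≠ {0} and then range(I - K) = ker((I - K)^*)^⊥, with dim ker(I - K) = dim ker((I - K)^*). Since det(I - K) ≠ 0, 1 is not an eigenvalue of K and ker(I - K) = {0}, so we are in the first case: for every y there is a unique x = (I - K)^(-1) y. (Explicitly, by the Woodbury identity, (I - U V^T)^(-1) = I + U (I_2 - G)^(-1) V^T.)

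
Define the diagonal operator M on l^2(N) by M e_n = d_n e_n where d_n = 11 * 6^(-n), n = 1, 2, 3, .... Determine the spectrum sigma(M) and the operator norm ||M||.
sigma(M) = {11 * 6^(-n) : n ≥ 1} ∪ {0}; ||M|| = 11/6

A bounded diagonal operator on l^2 with diagonal entries d_n has spectrum equal to the closure of {d_n : n ≥ 1}: every d_n is an eigenvalue (with eigenvector e_n), so {d_n} ⊂ sigma(M); the spectrum is closed, so its closure is too; and for lambda not in the closure, (M - lambda I) has bounded inverse (the diagonal entries 1/(d_n - lambda) are bounded). For our sequence d_n = 11 * 6^(-n), n = 1, 2, 3, ...:
  - {d_n} = {11 * 6^(-n) : n ≥ 1}; the only limit point is 0
  - closure = {11 * 6^(-n) : n ≥ 1} ∪ {0}
For the norm: a diagonal operator has ||M|| = sup_n |d_n|. Here d_n = 11 * 6^(-n) is positive and decreasing, so sup_n |d_n| = d_1 = 11/6. So ||M|| = 11/6.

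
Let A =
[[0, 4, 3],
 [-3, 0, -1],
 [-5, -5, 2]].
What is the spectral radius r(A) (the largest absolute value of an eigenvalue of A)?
r(A) ≈ 5.1516

The eigenvalues of A are the roots of its characteristic polynomial. With M = A (coefficients from the trace, the sum of principal 2x2 minors, and det A):
  p(λ) = det(λ I - M) = λ^3 - 2λ^2 + 22λ - 89.
No integer candidate from the rational root theorem (±divisors of 89) is a root, so the roots are irrational. The cubic discriminant is Δ = -186883 < 0, so there is one real root and a complex-conjugate pair. p(3) = -14 and p(4) = 31 have opposite signs, so a root lies in (3, 4); Newton's method refines it to λ ≈ 3.3535. Dividing out (λ - (3.3535)) leaves approximately λ^2 + 1.3535λ + 26.5391. For λ^2 + 1.3535λ + 26.5391 the discriminant is -104.3245. It is negative, so the remaining roots are the complex-conjugate pair λ ≈ -0.6768 ± 5.107i. Their product equals the constant term, so |λ|^2 ≈ 26.5391 and |λ| ≈ 5.1516.
Thus the eigenvalues (to 4 decimals) are 3.3535 (modulus 3.3535); -0.6768 ± 5.107i (modulus 5.1516). The spectral radius is the largest modulus: r(A) ≈ 5.1516. (Cross-check: r(A) ≤ ||A||_2 ≈ 7.9336; equality holds whenever A is normal, though it can also hold for some non-normal A.)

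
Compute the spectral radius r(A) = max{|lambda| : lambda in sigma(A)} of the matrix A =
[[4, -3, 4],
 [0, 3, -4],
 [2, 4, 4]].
r(A) ≈ 6.1591

The eigenvalues of A are the roots of its characteristic polynomial. With M = A (coefficients from the trace, the sum of principal 2x2 minors, and det A):
  p(λ) = det(λ I - M) = λ^3 - 11λ^2 + 48λ - 112.
No integer candidate from the rational root theorem (±divisors of 112) is a root, so the roots are irrational. The cubic discriminant is Δ = -34112 < 0, so there is one real root and a complex-conjugate pair. p(6) = -4 and p(7) = 28 have opposite signs, so a root lies in (6, 7); Newton's method refines it to λ ≈ 6.1591. Dividing out (λ - (6.1591)) leaves approximately λ^2 - 4.8409λ + 18.1844. For λ^2 - 4.8409λ + 18.1844 the discriminant is -49.3036. It is negative, so the remaining roots are the complex-conjugate pair λ ≈ 2.4204 ± 3.5108i. Their product equals the constant term, so |λ|^2 ≈ 18.1844 and |λ| ≈ 4.2643.
Thus the eigenvalues (to 4 decimals) are 6.1591 (modulus 6.1591); 2.4204 ± 3.5108i (modulus 4.2643). The spectral radius is the largest modulus: r(A) ≈ 6.1591. (Cross-check: r(A) ≤ ||A||_2 ≈ 8.0254; equality holds whenever A is normal, though it can also hold for some non-normal A.)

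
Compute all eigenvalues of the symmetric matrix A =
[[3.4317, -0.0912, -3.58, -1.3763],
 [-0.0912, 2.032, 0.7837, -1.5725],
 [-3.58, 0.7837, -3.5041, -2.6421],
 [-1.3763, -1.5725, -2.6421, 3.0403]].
sigma(A) ≈ {-6, 1, 5} (5 with multiplicity 2)

A is real symmetric, so its spectrum consists of real eigenvalues. Expanding the characteristic polynomial of the displayed matrix gives
  det(λ I - A) = p(λ) = λ^4 + (-5)λ^3 + (-31)λ^2 + (185.0015)λ + (-149.997).
Solving p(λ) = 0 yields eigenvalues ≈ -6, 1, 5, 5. (A is shown rounded to 4 decimals, so these recover the underlying integer eigenvalues to within that precision.)
Verification: the trace of A = 5 equals the sum of eigenvalues 5, and det(A) ≈ -149.9970 matches the eigenvalue product -150.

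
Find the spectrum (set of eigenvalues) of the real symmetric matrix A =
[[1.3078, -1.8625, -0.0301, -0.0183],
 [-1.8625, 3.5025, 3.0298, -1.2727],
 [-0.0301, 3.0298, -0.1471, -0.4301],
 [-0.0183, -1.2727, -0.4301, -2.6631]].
sigma(A) ≈ {-3, -2, 1, 6}

A is real symmetric, so its spectrum consists of real eigenvalues. Expanding the characteristic polynomial of the displayed matrix gives
  det(λ I - A) = p(λ) = λ^4 + (-2)λ^3 + (-23)λ^2 + (-12)λ + (36.0017).
Solving p(λ) = 0 yields eigenvalues ≈ -3, -2, 1, 6. (A is shown rounded to 4 decimals, so these recover the underlying integer eigenvalues to within that precision.)
Verification: the trace of A = 2 equals the sum of eigenvalues 2, and det(A) ≈ 36.0017 matches the eigenvalue product 36.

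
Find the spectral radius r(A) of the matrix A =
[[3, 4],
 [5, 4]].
r(A) = 8

The eigenvalues of A are the roots of its characteristic polynomial. With M = A (coefficients from the trace and determinant):
  p(λ) = det(λ I - M) = λ^2 - 7λ - 8.
For λ^2 - 7λ - 8 the discriminant is 81. It is a perfect square (9^2), so the roots are rational: λ = (7 ± 9)/2 = 8, -1.
Thus the eigenvalues (to 4 decimals) are 8 (modulus 8); -1 (modulus 1). The spectral radius is the largest modulus: r(A) = 8. (Cross-check: r(A) ≤ ||A||_2 ≈ 8.0632; equality holds whenever A is normal, though it can also hold for some non-normal A.)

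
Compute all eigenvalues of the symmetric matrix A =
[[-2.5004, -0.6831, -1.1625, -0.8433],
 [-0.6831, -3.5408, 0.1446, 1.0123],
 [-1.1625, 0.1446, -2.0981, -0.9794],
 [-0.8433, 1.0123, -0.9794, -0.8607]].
sigma(A) ≈ {-4, -1, 0} (-4 with multiplicity 2)

A is real symmetric, so its spectrum consists of real eigenvalues. Expanding the characteristic polynomial of the displayed matrix gives
  det(λ I - A) = p(λ) = λ^4 + (9)λ^3 + (24)λ^2 + (16)λ + (0).
Solving p(λ) = 0 yields eigenvalues ≈ -4, -4, -1, 0. (A is shown rounded to 4 decimals, so these recover the underlying integer eigenvalues to within that precision.)
Verification: the trace of A = -9 equals the sum of eigenvalues -9, and det(A) ≈ -0.0001 matches the eigenvalue product 0.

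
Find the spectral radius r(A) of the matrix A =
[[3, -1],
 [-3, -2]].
r(A) = (1 + sqrt(37))/2 ≈ 3.5414

The eigenvalues of A are the roots of its characteristic polynomial. With M = A (coefficients from the trace and determinant):
  p(λ) = det(λ I - M) = λ^2 - λ - 9.
For λ^2 - λ - 9 the discriminant is 37. It is nonnegative but not a perfect square, so the roots are real and irrational: λ = (1 ± sqrt(37))/2 ≈ 3.5414, -2.5414.
Thus the eigenvalues (to 4 decimals) are 3.5414 (modulus 3.5414); -2.5414 (modulus 2.5414). The spectral radius is the largest modulus: r(A) = (1 + sqrt(37))/2 ≈ 3.5414. (Cross-check: r(A) ≤ ||A||_2 ≈ 4.3196; equality holds whenever A is normal, though it can also hold for some non-normal A.)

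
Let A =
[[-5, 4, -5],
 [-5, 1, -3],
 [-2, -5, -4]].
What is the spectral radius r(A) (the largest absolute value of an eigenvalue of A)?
r(A) ≈ 8.6003

The eigenvalues of A are the roots of its characteristic polynomial. With M = A (coefficients from the trace, the sum of principal 2x2 minors, and det A):
  p(λ) = det(λ I - M) = λ^3 + 8λ^2 + 6λ + 96.
No integer candidate from the rational root theorem (±divisors of 96) is a root, so the roots are irrational. The cubic discriminant is Δ = -361056 < 0, so there is one real root and a complex-conjugate pair. p(-9) = -39 and p(-8) = 48 have opposite signs, so a root lies in (-9, -8); Newton's method refines it to λ ≈ -8.6003. Dividing out (λ - (-8.6003)) leaves approximately λ^2 - 0.6003λ + 11.1624. For λ^2 - 0.6003λ + 11.1624 the discriminant is -44.2895. It is negative, so the remaining roots are the complex-conjugate pair λ ≈ 0.3001 ± 3.3275i. Their product equals the constant term, so |λ|^2 ≈ 11.1624 and |λ| ≈ 3.341.
Thus the eigenvalues (to 4 decimals) are -8.6003 (modulus 8.6003); 0.3001 ± 3.3275i (modulus 3.341). The spectral radius is the largest modulus: r(A) ≈ 8.6003. (Cross-check: r(A) ≤ ||A||_2 ≈ 10.1395; equality holds whenever A is normal, though it can also hold for some non-normal A.)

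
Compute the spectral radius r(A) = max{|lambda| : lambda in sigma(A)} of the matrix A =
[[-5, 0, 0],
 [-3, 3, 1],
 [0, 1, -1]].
r(A) = 5

The eigenvalues of A are the roots of its characteristic polynomial. With M = A (coefficients from the trace, the sum of principal 2x2 minors, and det A):
  p(λ) = det(λ I - M) = λ^3 + 3λ^2 - 14λ - 20.
By the rational root theorem any rational root is an integer divisor of 20. Testing λ = -5: p(-5) = -125 + 75 + 70 - 20 = 0, so λ = -5 is a root. Dividing out (λ + 5) leaves p(λ) = (λ + 5)(λ^2 - 2λ - 4). For λ^2 - 2λ - 4 the discriminant is 20. It is nonnegative but not a perfect square, so the roots are real and irrational: λ = (2 ± sqrt(20))/2 ≈ 3.2361, -1.2361.
Thus the eigenvalues (to 4 decimals) are 3.2361 (modulus 3.2361); -1.2361 (modulus 1.2361); -5 (modulus 5). The spectral radius is the largest modulus: r(A) = 5. (Cross-check: r(A) ≤ ||A||_2 ≈ 6.1109; equality holds whenever A is normal, though it can also hold for some non-normal A.)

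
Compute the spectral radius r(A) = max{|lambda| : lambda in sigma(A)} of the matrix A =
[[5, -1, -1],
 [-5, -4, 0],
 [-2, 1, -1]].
r(A) ≈ 5.8713

The eigenvalues of A are the roots of its characteristic polynomial. With M = A (coefficients from the trace, the sum of principal 2x2 minors, and det A):
  p(λ) = det(λ I - M) = λ^3 - 28λ - 38.
No integer candidate from the rational root theorem (±divisors of 38) is a root, so the roots are irrational. The cubic discriminant is Δ = 48820 > 0, so there are three distinct real roots. p(-5) = -23 and p(-4) = 10 have opposite signs, so a root lies in (-5, -4); Newton's method refines it to λ ≈ -4.4005. p(-2) = 10 and p(-1) = -11 have opposite signs, so a root lies in (-2, -1); Newton's method refines it to λ ≈ -1.4708. p(5) = -53 and p(6) = 10 have opposite signs, so a root lies in (5, 6); Newton's method refines it to λ ≈ 5.8713. Check (Vieta): the three roots sum to 0, matching tr M = 0.
Thus the eigenvalues (to 4 decimals) are -4.4005 (modulus 4.4005); -1.4708 (modulus 1.4708); 5.8713 (modulus 5.8713). The spectral radius is the largest modulus: r(A) ≈ 5.8713. (Cross-check: r(A) ≤ ||A||_2 ≈ 7.6386; equality holds whenever A is normal, though it can also hold for some non-normal A.)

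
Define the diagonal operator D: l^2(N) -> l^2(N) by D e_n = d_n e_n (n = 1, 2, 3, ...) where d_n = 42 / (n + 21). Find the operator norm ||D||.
||D|| = 21/11 (attained at n = 1)

For D diagonal, ||D|| = sup_n |d_n| = sup_n 42/(n + 21). This is positive and strictly decreasing in n, so the supremum is attained at n = 1: d_1 = 42/(1 + 21) = 21/11. Hence ||D|| = 21/11.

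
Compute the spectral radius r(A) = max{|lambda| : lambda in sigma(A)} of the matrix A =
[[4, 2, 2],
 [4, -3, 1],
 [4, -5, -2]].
r(A) = (3 + sqrt(61))/2 ≈ 5.4051

The eigenvalues of A are the roots of its characteristic polynomial. With M = A (coefficients from the trace, the sum of principal 2x2 minors, and det A):
  p(λ) = det(λ I - M) = λ^3 + λ^2 - 25λ - 52.
By the rational root theorem any rational root is an integer divisor of 52. Testing λ = -4: p(-4) = -64 + 16 + 100 - 52 = 0, so λ = -4 is a root. Dividing out (λ + 4) leaves p(λ) = (λ + 4)(λ^2 - 3λ - 13). For λ^2 - 3λ - 13 the discriminant is 61. It is nonnegative but not a perfect square, so the roots are real and irrational: λ = (3 ± sqrt(61))/2 ≈ 5.4051, -2.4051.
Thus the eigenvalues (to 4 decimals) are 5.4051 (modulus 5.4051); -2.4051 (modulus 2.4051); -4 (modulus 4). The spectral radius is the largest modulus: r(A) = (3 + sqrt(61))/2 ≈ 5.4051. (Cross-check: r(A) ≤ ||A||_2 ≈ 8.2327; equality holds whenever A is normal, though it can also hold for some non-normal A.)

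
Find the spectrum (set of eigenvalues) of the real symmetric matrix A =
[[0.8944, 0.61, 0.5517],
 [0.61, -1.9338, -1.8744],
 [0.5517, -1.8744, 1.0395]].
sigma(A) ≈ {-3, 1, 2}

A is real symmetric, so its spectrum consists of real eigenvalues. Expanding the characteristic polynomial of the displayed matrix gives
  det(λ I - A) = p(λ) = λ^3 + (0)λ^2 + (-7)λ + (6).
Solving p(λ) = 0 yields eigenvalues ≈ -3, 1, 2. (A is shown rounded to 4 decimals, so these recover the underlying integer eigenvalues to within that precision.)
Verification: the trace of A = 0 equals the sum of eigenvalues 0, and det(A) ≈ -6.0001 matches the eigenvalue product -6.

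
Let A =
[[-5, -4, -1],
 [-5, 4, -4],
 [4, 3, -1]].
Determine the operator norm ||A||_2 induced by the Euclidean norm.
||A||_2 ≈ 8.6669 (= sqrt(largest eigenvalue of A^T A))

||A||_2 = sigma_max(A) = sqrt(lambda_max(A^T A)). Form the symmetric matrix M = A^T A =
[[66, 12, 21],
 [12, 41, -15],
 [21, -15, 18]].
Its characteristic polynomial (trace, sum of principal 2x2 minors, determinant of M give the coefficients) is
  p(λ) = det(λ I - M) = λ^3 - 125λ^2 + 3822λ - 5625.
No integer candidate from the rational root theorem (±divisors of 5625) is a root, so the roots are irrational. The cubic discriminant is Δ = 8495367633 > 0, so there are three distinct real roots. p(1) = -1927 and p(2) = 1527 have opposite signs, so a root lies in (1, 2); Newton's method refines it to λ ≈ 1.5493. p(48) = 423 and p(49) = -823 have opposite signs, so a root lies in (48, 49); Newton's method refines it to λ ≈ 48.3358. p(75) = -225 and p(76) = 1823 have opposite signs, so a root lies in (75, 76); Newton's method refines it to λ ≈ 75.1149. Check (Vieta): the three roots sum to 125, matching tr M = 125.
So the eigenvalues of A^T A are ≈ 1.5493, 48.3358, 75.1149 (all ≥ 0, as they must be for A^T A). The largest is λ_max ≈ 75.1149, hence ||A||_2 = sqrt(λ_max) ≈ 8.6669.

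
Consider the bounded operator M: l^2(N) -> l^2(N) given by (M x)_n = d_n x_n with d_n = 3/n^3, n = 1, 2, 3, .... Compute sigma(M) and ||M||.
sigma(M) = {3/n^3 : n ≥ 1} ∪ {0}; ||M|| = 3

A bounded diagonal operator on l^2 with diagonal entries d_n has spectrum equal to the closure of {d_n : n ≥ 1}: every d_n is an eigenvalue (with eigenvector e_n), so {d_n} ⊂ sigma(M); the spectrum is closed, so its closure is too; and for lambda not in the closure, (M - lambda I) has bounded inverse (the diagonal entries 1/(d_n - lambda) are bounded). For our sequence d_n = 3/n^3, n = 1, 2, 3, ...:
  - {d_n} = {3/n^3 : n ≥ 1}; the only limit point is 0
  - closure = {3/n^3 : n ≥ 1} ∪ {0}
For the norm: a diagonal operator has ||M|| = sup_n |d_n|. Here d_n = 3/n^3 is positive and decreasing, so sup_n |d_n| = d_1 = 3. So ||M|| = 3.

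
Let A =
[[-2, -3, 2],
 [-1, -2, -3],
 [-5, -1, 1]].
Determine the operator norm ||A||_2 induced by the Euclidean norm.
||A||_2 ≈ 6.2132 (= sqrt(largest eigenvalue of A^T A))

||A||_2 = sigma_max(A) = sqrt(lambda_max(A^T A)). Form the symmetric matrix M = A^T A =
[[30, 13, -6],
 [13, 14, -1],
 [-6, -1, 14]].
Its characteristic polynomial (trace, sum of principal 2x2 minors, determinant of M give the coefficients) is
  p(λ) = det(λ I - M) = λ^3 - 58λ^2 + 830λ - 3136.
No integer candidate from the rational root theorem (±divisors of 3136) is a root, so the roots are irrational. The cubic discriminant is Δ = 34702000 > 0, so there are three distinct real roots. p(6) = -28 and p(7) = 175 have opposite signs, so a root lies in (6, 7); Newton's method refines it to λ ≈ 6.118. p(13) = 49 and p(14) = -140 have opposite signs, so a root lies in (13, 14); Newton's method refines it to λ ≈ 13.2781. p(38) = -476 and p(39) = 335 have opposite signs, so a root lies in (38, 39); Newton's method refines it to λ ≈ 38.6039. Check (Vieta): the three roots sum to 58, matching tr M = 58.
So the eigenvalues of A^T A are ≈ 6.118, 13.2781, 38.6039 (all ≥ 0, as they must be for A^T A). The largest is λ_max ≈ 38.6039, hence ||A||_2 = sqrt(λ_max) ≈ 6.2132.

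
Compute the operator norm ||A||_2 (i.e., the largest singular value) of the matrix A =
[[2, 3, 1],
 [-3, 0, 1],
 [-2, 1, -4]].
||A||_2 ≈ 4.9804 (= sqrt(largest eigenvalue of A^T A))

||A||_2 = sigma_max(A) = sqrt(lambda_max(A^T A)). Form the symmetric matrix M = A^T A =
[[17, 4, 7],
 [4, 10, -1],
 [7, -1, 18]].
Its characteristic polynomial (trace, sum of principal 2x2 minors, determinant of M give the coefficients) is
  p(λ) = det(λ I - M) = λ^3 - 45λ^2 + 590λ - 2209.
No integer candidate from the rational root theorem (±divisors of 2209) is a root, so the roots are irrational. The cubic discriminant is Δ = 2135713 > 0, so there are three distinct real roots. p(6) = -73 and p(7) = 59 have opposite signs, so a root lies in (6, 7); Newton's method refines it to λ ≈ 6.5047. p(13) = 53 and p(14) = -25 have opposite signs, so a root lies in (13, 14); Newton's method refines it to λ ≈ 13.6913. p(24) = -145 and p(25) = 41 have opposite signs, so a root lies in (24, 25); Newton's method refines it to λ ≈ 24.804. Check (Vieta): the three roots sum to 45, matching tr M = 45.
So the eigenvalues of A^T A are ≈ 6.5047, 13.6913, 24.804 (all ≥ 0, as they must be for A^T A). The largest is λ_max ≈ 24.804, hence ||A||_2 = sqrt(λ_max) ≈ 4.9804.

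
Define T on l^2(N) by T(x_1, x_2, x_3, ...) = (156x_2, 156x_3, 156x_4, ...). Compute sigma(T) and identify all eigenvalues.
sigma(T) = closed disk {z in C : |z| ≤ 156}; sigma_p(T) = open disk {z in C : |z| < 156}

Note T = 156·V where V is the unit left shift (V x)_k = x_{k+1}; so sigma(T) = 156·sigma(V) and ||T|| = 156||V||. ||T x||^2 = 24336sum_{k≥2} |x_k|^2 ≤ 24336||x||^2, with equality on {x : x_1 = 0}, so ||T|| = 156. For any lambda with |lambda| < 156, set r = lambda/156 (|r| < 1); the vector x = (1, r, r^2, ...) is in l^2 and satisfies T x = 156(r, r^2, ...) = lambda x, so lambda is an eigenvalue. On the boundary |lambda| = 156 the geometric series diverges, so no l^2 eigenvector exists, but these lambda lie in the approximate point spectrum. Hence sigma(T) is the closed disk of radius 156 and sigma_p(T) is the open disk.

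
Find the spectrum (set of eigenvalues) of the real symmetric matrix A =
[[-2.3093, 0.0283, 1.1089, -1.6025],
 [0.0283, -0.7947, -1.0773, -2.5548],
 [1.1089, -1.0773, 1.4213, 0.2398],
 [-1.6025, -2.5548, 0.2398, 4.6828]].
sigma(A) ≈ {-3, -2, 2, 6}

A is real symmetric, so its spectrum consists of real eigenvalues. Expanding the characteristic polynomial of the displayed matrix gives
  det(λ I - A) = p(λ) = λ^4 + (-3)λ^3 + (-22)λ^2 + (12)λ + (71.9986).
Solving p(λ) = 0 yields eigenvalues ≈ -3, -2, 2, 6. (A is shown rounded to 4 decimals, so these recover the underlying integer eigenvalues to within that precision.)
Verification: the trace of A = 3 equals the sum of eigenvalues 3, and det(A) ≈ 71.9986 matches the eigenvalue product 72.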